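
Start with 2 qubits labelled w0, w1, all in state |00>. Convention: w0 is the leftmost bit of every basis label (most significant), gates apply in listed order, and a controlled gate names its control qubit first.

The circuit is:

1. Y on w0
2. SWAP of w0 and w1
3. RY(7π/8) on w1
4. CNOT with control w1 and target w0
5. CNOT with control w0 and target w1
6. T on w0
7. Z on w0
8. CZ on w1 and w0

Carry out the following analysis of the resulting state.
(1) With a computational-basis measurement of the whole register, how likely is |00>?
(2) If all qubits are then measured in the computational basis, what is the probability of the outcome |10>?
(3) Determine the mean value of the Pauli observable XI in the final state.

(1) The probability of measuring |00> is sin(7*pi/16)**2.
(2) The probability of measuring |10> is cos(7*pi/16)**2.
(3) In the final state, XI has expectation sqrt(4 - 2*sqrt(2))/4.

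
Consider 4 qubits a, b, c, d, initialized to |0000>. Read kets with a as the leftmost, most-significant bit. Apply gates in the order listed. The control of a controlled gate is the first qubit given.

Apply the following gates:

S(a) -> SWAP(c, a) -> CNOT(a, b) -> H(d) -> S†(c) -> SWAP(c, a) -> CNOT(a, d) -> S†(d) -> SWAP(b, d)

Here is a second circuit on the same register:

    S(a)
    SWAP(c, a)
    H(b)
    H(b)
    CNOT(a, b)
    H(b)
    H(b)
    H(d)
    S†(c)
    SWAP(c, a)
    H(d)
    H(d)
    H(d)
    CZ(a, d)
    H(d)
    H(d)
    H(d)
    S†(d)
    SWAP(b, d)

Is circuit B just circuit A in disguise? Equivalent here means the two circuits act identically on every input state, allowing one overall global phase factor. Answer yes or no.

Yes: on every input state the two circuits agree up to one overall phase factor.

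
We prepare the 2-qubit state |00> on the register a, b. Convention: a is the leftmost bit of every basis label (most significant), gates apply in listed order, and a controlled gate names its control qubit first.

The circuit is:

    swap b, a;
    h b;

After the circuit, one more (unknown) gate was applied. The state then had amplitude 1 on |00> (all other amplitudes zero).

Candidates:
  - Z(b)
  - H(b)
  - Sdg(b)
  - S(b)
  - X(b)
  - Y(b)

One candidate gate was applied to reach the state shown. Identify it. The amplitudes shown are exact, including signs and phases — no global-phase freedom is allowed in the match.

It was H(b) that produced the state shown.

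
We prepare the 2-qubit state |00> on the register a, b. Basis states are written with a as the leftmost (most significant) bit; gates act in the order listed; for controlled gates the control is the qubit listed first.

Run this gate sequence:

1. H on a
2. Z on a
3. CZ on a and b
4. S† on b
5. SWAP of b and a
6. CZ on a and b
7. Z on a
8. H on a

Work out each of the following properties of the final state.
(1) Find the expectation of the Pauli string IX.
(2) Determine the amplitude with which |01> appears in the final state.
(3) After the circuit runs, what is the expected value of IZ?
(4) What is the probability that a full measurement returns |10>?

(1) The observable IX averages to -1.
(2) The final state's coefficient on |01> equals -1/2.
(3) The observable IZ averages to 0.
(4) A full measurement returns |10> with probability 1/4.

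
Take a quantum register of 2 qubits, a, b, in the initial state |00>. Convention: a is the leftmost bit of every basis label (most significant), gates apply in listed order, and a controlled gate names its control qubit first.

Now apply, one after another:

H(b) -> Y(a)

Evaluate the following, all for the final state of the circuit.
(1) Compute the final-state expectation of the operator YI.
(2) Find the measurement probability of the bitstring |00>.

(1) The expectation value of YI is 0.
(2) Outcome |00> occurs with probability 0.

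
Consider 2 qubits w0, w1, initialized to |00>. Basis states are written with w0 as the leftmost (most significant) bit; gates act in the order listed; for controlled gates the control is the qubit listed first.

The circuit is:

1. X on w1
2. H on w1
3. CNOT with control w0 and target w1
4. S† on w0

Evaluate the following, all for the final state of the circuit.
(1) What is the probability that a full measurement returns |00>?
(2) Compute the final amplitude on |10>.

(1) The probability of measuring |00> is 1/2.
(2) The amplitude on |10> is 0.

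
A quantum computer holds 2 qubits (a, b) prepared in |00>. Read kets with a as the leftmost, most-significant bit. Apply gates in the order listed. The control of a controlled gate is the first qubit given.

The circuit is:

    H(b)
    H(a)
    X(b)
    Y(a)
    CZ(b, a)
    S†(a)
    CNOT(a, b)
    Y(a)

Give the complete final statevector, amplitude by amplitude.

After the circuit, the state carries amplitude I/2 on |00>, -I/2 on |01>, 1/2 on |10>, 1/2 on |11>.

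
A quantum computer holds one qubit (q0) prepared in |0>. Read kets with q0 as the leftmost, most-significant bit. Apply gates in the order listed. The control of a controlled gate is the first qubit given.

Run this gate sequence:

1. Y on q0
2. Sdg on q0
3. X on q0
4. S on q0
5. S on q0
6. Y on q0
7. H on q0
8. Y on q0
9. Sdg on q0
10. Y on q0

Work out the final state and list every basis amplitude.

The final amplitudes are sqrt(2)/2 on |0>, -sqrt(2)*I/2 on |1>.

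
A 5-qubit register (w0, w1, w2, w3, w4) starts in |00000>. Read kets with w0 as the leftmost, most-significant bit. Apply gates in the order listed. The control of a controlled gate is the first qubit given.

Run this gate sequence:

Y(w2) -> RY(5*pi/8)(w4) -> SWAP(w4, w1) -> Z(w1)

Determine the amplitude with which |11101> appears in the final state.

The amplitude on |11101> is 0.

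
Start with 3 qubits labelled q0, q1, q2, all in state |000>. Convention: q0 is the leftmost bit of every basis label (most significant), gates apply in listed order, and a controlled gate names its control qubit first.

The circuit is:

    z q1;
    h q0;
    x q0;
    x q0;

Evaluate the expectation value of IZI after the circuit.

The expectation value of IZI is 1. Key observation: gates 3-4 undo each other exactly, leaving only the rest of the circuit to track.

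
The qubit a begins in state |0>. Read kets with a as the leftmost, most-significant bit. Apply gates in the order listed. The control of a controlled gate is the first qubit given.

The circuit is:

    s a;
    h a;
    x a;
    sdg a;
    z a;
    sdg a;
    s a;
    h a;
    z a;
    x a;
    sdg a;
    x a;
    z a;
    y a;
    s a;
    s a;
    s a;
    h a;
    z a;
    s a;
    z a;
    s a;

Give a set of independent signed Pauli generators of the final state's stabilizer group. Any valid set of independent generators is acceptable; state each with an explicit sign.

One valid set of independent stabilizer generators is +Y (any independent generating set of the same group is equally correct).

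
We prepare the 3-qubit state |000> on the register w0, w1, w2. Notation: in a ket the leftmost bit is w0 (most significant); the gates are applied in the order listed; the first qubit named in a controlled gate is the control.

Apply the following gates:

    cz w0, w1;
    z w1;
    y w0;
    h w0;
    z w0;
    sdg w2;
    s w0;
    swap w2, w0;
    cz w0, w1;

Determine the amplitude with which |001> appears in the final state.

The final state's coefficient on |001> equals -sqrt(2)/2.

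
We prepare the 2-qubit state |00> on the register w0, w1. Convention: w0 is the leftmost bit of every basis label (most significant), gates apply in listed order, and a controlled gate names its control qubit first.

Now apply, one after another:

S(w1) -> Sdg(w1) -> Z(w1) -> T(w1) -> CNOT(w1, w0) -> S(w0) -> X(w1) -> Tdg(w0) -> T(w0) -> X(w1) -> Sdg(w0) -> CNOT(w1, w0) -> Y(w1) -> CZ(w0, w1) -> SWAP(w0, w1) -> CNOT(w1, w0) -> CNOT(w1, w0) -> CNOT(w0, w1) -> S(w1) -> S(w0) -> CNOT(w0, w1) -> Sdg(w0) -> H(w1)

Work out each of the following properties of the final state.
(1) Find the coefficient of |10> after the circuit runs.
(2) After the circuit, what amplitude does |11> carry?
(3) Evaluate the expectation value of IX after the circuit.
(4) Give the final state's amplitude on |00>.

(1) The final state's coefficient on |10> equals -sqrt(2)/2. Key observation: steps 5-12 multiply out to the identity, so the circuit reduces to the remaining gates.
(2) |11> carries amplitude -sqrt(2)/2 in the final state.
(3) The expectation value of IX is 1.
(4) |00> carries amplitude 0 in the final state.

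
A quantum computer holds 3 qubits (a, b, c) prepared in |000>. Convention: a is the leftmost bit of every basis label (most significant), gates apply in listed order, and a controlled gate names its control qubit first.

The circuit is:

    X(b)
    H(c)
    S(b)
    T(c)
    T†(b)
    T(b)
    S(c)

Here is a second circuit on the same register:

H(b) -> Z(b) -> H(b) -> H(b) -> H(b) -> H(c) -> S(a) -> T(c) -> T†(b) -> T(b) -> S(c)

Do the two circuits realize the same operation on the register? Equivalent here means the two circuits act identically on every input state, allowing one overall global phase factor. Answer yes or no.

No, they are not equivalent — no single phase factor reconciles the two unitaries.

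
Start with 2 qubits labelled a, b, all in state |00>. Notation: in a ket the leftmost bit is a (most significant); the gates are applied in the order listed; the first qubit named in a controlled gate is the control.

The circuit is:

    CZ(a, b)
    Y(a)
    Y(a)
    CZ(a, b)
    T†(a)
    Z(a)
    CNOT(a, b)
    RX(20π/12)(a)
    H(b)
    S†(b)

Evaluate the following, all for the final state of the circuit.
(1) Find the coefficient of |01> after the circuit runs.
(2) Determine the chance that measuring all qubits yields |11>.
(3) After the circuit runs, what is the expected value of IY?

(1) The final state's coefficient on |01> equals sqrt(6)*I/4. Key observation: the block from step 1 through step 4 cancels to the identity and can be dropped.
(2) A full measurement returns |11> with probability 1/8.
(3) The observable IY averages to -1.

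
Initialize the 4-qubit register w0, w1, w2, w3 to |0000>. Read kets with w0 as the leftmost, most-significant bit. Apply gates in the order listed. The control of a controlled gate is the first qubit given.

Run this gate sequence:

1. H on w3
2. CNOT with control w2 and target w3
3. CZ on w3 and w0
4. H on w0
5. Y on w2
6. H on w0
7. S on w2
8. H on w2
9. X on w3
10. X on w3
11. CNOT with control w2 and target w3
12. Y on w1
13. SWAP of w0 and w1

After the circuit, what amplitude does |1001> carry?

|1001> carries amplitude -I/2 in the final state.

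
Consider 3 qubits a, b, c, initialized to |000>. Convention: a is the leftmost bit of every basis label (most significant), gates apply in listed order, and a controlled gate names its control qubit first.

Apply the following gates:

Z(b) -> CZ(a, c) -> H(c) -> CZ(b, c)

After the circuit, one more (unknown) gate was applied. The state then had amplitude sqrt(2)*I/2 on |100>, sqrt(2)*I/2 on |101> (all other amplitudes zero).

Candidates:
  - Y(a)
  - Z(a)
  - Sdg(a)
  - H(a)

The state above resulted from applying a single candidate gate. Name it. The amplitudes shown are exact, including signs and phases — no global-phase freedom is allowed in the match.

It was Y(a) that produced the state shown.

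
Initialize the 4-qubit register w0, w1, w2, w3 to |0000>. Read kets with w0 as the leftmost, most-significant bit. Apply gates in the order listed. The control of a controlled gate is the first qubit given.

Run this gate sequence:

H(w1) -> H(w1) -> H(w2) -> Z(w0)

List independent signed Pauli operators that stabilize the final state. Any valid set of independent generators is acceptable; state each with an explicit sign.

One valid set of independent stabilizer generators is +IIXI, +ZIII, +IZII, +IIIZ (any independent generating set of the same group is equally correct).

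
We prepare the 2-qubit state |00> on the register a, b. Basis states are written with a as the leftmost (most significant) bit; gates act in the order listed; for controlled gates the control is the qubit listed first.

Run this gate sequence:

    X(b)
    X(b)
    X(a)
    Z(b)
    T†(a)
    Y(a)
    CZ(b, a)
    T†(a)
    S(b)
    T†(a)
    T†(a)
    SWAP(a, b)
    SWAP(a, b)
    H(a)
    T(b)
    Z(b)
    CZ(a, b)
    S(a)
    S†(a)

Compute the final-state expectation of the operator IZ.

The observable IZ averages to 1.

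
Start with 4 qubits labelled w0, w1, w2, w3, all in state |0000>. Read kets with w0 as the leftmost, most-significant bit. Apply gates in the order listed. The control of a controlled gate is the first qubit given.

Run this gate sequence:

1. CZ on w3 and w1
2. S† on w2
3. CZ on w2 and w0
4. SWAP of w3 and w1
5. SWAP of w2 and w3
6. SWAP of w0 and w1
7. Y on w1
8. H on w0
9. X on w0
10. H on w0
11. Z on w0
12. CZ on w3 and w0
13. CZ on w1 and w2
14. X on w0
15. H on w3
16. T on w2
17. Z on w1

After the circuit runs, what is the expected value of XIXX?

In the final state, XIXX has expectation 0.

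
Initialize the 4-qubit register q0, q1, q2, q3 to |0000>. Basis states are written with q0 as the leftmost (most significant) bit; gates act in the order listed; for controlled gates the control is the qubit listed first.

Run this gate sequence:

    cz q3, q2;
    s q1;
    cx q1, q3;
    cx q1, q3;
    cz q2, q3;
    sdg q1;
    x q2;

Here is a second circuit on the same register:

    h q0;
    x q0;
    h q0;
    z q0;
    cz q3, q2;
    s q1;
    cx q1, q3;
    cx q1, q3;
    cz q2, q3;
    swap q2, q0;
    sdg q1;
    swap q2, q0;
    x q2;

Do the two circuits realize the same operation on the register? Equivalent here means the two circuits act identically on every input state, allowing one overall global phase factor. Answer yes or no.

Yes: on every input state the two circuits agree up to one overall phase factor.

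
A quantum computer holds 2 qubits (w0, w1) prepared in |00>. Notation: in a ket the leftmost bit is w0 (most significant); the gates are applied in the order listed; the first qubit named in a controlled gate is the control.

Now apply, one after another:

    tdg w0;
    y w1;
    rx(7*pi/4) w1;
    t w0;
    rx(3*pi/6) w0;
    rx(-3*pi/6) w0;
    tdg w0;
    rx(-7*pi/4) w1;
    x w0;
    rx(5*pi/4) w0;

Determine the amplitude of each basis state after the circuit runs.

The final amplitudes are 0 on |00>, sqrt(sqrt(2) + 2)/2 on |01>, 0 on |10>, -I*sqrt(2 - sqrt(2))/2 on |11>.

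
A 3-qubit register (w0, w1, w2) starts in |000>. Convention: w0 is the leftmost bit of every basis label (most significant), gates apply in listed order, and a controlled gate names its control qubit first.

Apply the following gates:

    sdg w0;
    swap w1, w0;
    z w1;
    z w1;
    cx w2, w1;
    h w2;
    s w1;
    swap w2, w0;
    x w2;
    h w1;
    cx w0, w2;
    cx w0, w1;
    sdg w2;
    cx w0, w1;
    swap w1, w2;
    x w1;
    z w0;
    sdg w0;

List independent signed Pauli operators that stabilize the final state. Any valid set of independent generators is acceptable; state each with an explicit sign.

The final state is stabilized by the group generated by -XXI, +IIX, +ZZI; other independent generating sets are equally valid.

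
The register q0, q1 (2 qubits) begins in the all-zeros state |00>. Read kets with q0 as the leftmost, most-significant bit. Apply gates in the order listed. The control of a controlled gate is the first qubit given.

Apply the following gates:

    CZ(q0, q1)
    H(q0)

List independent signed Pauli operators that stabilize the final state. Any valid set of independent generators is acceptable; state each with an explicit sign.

One valid set of independent stabilizer generators is +XI, +IZ (any independent generating set of the same group is equally correct).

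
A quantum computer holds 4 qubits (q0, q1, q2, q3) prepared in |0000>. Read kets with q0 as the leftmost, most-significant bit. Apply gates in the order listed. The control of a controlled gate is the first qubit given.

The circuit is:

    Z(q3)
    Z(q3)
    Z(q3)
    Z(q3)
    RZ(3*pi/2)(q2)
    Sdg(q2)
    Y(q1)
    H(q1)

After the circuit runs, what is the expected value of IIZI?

In the final state, IIZI has expectation 1. Key observation: gates 1-4 undo each other exactly, leaving only the rest of the circuit to track.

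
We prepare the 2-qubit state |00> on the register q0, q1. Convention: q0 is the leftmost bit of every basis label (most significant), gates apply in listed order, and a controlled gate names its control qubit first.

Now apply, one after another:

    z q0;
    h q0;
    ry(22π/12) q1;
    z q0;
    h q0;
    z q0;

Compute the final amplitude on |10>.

|10> carries amplitude sqrt(2)/4 + sqrt(6)/4 in the final state.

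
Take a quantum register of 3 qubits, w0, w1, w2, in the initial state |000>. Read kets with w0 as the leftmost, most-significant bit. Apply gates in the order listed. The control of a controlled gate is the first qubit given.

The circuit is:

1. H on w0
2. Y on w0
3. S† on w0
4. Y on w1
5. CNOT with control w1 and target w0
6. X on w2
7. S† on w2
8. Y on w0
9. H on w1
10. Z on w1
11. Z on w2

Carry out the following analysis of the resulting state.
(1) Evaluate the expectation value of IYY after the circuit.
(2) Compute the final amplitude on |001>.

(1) In the final state, IYY has expectation 0.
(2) The amplitude on |001> is 1/2.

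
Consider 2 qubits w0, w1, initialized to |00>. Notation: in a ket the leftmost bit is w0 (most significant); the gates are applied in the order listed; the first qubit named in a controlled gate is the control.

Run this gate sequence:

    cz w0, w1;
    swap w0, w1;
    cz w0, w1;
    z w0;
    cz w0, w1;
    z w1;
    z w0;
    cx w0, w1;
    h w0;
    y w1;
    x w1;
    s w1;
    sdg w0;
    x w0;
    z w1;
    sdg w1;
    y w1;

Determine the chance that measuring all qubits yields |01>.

Outcome |01> occurs with probability 1/2.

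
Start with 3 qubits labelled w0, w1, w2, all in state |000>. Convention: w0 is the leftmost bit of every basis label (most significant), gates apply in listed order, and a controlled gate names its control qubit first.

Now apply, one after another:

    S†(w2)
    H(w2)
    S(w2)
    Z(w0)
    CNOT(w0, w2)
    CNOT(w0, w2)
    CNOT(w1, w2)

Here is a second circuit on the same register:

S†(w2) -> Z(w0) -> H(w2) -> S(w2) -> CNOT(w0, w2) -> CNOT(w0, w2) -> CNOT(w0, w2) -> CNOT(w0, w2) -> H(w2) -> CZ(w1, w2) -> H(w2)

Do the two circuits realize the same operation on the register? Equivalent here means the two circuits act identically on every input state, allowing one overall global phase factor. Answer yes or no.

Yes — the two circuits implement the same unitary up to a global phase.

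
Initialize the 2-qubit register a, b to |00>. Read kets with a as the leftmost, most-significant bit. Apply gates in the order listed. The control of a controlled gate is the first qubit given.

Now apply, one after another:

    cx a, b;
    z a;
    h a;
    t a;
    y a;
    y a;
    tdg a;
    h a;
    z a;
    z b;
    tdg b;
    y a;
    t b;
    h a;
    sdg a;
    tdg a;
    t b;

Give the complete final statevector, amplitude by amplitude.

The resulting statevector has amplitude sqrt(2)*I/2 on |00>, 0 on |01>, sqrt(2)*exp(3*I*pi/4)/2 on |10>, 0 on |11>. Key observation: the block from step 2 through step 9 cancels to the identity and can be dropped.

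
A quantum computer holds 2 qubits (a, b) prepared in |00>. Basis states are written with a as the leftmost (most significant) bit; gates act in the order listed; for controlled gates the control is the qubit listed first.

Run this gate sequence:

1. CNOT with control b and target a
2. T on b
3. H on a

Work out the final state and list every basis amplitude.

The resulting statevector has amplitude sqrt(2)/2 on |00>, 0 on |01>, sqrt(2)/2 on |10>, 0 on |11>.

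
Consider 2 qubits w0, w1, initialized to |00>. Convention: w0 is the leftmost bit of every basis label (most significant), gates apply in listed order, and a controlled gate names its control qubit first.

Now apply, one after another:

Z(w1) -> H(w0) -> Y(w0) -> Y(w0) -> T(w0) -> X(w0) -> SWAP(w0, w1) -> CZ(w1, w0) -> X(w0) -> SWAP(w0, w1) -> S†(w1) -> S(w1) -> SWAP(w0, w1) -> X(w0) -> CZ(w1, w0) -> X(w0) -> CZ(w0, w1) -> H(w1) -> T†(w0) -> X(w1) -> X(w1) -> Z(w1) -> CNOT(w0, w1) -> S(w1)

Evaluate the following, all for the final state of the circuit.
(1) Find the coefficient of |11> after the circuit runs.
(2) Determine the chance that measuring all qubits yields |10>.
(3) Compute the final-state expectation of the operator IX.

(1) |11> carries amplitude -exp(I*pi/4)/2 + I/2 in the final state. Key observation: the block from step 8 through step 15 cancels to the identity and can be dropped.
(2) Outcome |10> occurs with probability sqrt(2)/4 + 1/2.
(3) The observable IX averages to sqrt(2)/2.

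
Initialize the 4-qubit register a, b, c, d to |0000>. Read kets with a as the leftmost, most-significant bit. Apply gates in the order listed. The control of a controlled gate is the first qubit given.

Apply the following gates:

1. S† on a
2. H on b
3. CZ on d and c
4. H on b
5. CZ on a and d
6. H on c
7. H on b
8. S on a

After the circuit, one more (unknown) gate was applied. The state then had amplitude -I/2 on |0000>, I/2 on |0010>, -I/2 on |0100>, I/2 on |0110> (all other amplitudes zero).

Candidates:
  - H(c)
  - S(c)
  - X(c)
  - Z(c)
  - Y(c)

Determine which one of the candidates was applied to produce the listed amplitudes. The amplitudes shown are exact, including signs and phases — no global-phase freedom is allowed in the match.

The unique candidate consistent with the amplitudes is Y(c).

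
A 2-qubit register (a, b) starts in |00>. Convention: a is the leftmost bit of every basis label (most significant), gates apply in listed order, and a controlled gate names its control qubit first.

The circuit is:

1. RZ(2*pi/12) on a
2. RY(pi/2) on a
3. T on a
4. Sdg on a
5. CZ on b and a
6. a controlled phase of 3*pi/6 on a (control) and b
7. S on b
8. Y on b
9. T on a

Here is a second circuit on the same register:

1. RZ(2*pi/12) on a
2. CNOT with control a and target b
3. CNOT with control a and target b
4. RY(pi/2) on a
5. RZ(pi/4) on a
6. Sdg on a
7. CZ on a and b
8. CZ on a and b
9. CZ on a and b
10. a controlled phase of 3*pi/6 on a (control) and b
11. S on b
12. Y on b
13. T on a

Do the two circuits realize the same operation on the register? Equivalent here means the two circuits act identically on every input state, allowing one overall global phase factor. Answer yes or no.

Yes: on every input state the two circuits agree up to one overall phase factor.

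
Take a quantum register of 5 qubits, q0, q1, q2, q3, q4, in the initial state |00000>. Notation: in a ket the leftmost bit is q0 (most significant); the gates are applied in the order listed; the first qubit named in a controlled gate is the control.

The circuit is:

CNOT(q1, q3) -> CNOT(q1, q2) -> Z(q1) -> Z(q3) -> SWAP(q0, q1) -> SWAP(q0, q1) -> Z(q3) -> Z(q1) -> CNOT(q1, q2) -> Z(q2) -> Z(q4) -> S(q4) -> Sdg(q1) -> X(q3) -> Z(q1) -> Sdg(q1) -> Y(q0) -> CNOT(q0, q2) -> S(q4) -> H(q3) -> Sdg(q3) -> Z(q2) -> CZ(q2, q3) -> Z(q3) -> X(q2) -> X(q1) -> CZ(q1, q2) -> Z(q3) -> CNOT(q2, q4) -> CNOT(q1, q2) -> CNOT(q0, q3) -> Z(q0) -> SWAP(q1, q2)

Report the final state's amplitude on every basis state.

The resulting statevector has amplitude sqrt(2)/2 on |11100>, sqrt(2)*I/2 on |11110>, and 0 on every other basis state. Key observation: gates 2-9 undo each other exactly, leaving only the rest of the circuit to track.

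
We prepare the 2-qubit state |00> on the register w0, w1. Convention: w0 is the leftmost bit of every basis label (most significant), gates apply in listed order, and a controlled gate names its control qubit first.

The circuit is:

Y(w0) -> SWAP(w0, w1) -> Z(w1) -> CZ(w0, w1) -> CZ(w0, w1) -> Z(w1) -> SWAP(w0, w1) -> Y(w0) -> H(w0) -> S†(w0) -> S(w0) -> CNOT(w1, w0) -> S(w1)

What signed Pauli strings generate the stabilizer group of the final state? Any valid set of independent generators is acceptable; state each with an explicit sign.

The final state is stabilized by the group generated by +XI, +IZ; other independent generating sets are equally valid.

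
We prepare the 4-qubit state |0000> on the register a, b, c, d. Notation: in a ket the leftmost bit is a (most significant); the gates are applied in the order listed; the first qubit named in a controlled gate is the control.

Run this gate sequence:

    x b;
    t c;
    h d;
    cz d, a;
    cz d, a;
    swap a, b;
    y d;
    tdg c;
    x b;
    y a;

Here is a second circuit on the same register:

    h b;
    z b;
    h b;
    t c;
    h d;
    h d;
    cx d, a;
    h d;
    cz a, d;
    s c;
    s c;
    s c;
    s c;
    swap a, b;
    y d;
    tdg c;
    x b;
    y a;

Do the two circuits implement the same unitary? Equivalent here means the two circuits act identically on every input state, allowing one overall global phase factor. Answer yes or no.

No — the two circuits implement different unitaries, even allowing a global phase.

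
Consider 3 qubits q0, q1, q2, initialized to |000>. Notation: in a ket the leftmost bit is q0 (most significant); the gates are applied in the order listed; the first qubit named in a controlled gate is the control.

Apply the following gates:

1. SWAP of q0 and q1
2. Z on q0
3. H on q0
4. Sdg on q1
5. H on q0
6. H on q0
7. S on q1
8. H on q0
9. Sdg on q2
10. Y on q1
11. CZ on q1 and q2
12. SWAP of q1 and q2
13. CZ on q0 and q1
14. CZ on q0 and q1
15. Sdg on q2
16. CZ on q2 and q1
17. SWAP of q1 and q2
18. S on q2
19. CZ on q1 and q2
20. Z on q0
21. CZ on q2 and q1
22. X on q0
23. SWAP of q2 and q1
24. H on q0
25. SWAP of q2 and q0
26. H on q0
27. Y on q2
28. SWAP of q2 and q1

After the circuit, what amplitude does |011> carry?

The amplitude on |011> is 0. Key observation: gates 3-8 undo each other exactly, leaving only the rest of the circuit to track.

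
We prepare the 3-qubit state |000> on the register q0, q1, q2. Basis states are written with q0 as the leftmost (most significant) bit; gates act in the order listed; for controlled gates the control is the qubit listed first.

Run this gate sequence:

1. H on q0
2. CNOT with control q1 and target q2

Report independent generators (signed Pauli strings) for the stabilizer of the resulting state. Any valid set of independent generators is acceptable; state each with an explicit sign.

The stabilizer group can be generated by +XII, +IZI, +IIZ, among other valid generating sets.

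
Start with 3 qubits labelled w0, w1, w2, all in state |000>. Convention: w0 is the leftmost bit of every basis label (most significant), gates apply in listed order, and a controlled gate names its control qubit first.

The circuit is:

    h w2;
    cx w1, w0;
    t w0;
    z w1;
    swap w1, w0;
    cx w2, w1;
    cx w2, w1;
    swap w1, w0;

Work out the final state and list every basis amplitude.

The final amplitudes are sqrt(2)/2 on |000>, sqrt(2)/2 on |001>, and 0 on every other basis state. Key observation: gates 5-8 undo each other exactly, leaving only the rest of the circuit to track.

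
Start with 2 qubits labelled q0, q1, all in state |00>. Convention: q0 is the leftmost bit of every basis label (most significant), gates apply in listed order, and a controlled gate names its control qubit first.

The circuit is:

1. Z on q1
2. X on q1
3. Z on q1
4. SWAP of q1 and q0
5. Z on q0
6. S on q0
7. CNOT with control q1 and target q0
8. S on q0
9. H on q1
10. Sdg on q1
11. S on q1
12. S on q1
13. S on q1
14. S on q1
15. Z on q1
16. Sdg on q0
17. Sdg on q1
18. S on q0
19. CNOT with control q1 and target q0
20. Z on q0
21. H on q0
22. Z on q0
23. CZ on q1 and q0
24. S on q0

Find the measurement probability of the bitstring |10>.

A full measurement returns |10> with probability 1/4. Key observation: the block from step 11 through step 14 cancels to the identity and can be dropped.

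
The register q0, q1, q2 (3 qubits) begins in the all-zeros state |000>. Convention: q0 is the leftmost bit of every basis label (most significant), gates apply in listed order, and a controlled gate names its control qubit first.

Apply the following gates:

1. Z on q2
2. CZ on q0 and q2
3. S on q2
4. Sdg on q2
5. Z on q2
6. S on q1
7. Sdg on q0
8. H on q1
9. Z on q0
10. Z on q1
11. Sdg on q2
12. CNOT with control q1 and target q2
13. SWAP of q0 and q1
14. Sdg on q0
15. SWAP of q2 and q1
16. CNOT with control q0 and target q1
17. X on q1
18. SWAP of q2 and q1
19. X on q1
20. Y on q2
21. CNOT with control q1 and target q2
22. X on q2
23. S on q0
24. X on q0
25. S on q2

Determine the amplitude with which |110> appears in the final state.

The final state's coefficient on |110> equals -sqrt(2)*I/2.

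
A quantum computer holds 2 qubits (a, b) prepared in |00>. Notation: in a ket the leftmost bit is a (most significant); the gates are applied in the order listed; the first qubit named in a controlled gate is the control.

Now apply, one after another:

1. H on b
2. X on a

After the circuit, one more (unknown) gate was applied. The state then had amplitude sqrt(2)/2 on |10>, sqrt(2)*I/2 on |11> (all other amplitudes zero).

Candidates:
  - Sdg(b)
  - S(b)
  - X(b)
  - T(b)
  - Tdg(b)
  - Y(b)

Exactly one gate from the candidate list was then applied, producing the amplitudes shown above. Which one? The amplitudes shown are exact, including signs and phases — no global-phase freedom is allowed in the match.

It was S(b) that produced the state shown.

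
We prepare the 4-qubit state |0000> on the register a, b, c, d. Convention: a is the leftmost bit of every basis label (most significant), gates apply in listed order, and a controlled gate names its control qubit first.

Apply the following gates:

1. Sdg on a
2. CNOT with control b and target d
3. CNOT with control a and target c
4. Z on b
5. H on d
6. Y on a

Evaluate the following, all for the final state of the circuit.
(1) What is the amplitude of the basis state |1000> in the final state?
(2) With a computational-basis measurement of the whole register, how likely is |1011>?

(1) The amplitude on |1000> is sqrt(2)*I/2.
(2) The probability of measuring |1011> is 0.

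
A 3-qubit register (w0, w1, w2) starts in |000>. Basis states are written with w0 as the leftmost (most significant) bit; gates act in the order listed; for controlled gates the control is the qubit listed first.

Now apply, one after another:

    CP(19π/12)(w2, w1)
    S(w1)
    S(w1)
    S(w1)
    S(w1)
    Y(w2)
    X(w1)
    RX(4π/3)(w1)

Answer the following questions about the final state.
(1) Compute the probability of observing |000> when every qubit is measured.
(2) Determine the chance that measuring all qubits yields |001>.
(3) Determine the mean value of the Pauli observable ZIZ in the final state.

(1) The probability of measuring |000> is 0. Key observation: the block from step 2 through step 5 cancels to the identity and can be dropped.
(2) Outcome |001> occurs with probability 3/4.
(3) The observable ZIZ averages to -1.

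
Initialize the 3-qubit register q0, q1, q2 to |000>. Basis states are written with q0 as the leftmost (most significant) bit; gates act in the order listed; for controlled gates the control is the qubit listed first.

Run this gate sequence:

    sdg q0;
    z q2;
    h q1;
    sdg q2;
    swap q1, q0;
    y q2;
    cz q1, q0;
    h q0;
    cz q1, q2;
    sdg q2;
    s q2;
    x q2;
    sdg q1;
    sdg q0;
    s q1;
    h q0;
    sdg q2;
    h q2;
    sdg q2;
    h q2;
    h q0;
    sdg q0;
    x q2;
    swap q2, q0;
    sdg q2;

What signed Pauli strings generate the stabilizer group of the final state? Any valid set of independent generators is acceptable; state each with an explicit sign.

The final state is stabilized by the group generated by -YII, +IZI, +IIZ; other independent generating sets are equally valid.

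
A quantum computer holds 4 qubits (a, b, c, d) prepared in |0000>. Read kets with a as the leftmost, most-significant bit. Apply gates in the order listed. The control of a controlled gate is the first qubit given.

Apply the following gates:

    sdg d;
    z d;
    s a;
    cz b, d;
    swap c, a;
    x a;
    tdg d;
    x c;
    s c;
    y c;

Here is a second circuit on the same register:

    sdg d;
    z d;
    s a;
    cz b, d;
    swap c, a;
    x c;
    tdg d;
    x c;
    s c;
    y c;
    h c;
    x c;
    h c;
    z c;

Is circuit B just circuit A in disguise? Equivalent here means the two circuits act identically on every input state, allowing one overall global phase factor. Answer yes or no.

No — the two circuits implement different unitaries, even allowing a global phase.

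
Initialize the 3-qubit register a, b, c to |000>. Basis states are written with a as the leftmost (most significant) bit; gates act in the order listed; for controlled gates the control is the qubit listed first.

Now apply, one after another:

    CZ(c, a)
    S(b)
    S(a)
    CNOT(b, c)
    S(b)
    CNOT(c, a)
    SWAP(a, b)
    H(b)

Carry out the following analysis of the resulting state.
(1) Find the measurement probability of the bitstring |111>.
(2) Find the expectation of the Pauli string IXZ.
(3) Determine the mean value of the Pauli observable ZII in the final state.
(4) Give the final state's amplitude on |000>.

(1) A full measurement returns |111> with probability 0.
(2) The expectation value of IXZ is 1.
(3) In the final state, ZII has expectation 1.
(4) The final state's coefficient on |000> equals sqrt(2)/2.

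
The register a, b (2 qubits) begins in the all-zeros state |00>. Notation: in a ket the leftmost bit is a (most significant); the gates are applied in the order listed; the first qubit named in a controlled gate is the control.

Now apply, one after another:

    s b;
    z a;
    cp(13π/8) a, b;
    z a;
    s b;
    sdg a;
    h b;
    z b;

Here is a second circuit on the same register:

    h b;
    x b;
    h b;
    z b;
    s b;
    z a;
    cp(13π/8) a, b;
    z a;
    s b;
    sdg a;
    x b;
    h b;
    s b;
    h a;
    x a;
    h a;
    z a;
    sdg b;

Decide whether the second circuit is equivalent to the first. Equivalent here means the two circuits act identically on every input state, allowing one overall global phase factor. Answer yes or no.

Yes: on every input state the two circuits agree up to one overall phase factor.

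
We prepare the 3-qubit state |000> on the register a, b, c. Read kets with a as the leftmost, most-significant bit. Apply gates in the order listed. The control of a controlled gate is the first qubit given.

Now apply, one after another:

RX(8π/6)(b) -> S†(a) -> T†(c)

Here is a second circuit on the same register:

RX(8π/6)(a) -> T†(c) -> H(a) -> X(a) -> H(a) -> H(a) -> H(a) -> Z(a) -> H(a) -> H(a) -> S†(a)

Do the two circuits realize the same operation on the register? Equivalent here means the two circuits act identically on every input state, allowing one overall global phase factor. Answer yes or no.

No — the two circuits implement different unitaries, even allowing a global phase.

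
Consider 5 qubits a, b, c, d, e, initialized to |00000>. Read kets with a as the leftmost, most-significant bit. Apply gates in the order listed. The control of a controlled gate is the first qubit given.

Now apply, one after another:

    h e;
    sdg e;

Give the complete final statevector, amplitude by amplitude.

After the circuit, the state carries amplitude sqrt(2)/2 on |00000>, -sqrt(2)*I/2 on |00001>, and 0 on every other basis state.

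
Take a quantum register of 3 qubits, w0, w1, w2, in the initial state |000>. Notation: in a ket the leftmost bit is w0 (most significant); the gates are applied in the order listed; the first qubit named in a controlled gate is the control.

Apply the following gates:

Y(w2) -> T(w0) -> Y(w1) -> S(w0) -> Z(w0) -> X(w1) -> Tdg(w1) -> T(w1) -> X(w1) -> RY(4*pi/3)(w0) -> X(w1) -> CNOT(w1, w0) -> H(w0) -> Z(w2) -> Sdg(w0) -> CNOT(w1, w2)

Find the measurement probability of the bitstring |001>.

The probability of measuring |001> is 1/2 - sqrt(3)/4.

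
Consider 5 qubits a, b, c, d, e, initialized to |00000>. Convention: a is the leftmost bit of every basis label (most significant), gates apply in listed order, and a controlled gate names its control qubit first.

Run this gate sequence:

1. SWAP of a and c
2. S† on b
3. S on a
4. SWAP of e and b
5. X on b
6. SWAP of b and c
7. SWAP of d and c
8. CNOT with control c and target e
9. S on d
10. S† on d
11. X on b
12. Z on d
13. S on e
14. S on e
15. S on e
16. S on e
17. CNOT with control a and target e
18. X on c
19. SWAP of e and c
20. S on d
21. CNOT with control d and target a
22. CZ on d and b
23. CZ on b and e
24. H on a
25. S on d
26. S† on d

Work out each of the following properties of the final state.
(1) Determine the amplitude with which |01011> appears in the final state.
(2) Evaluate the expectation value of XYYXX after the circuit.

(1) The final state's coefficient on |01011> equals -sqrt(2)*I/2. Key observation: the block from step 13 through step 16 cancels to the identity and can be dropped.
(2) The observable XYYXX averages to 0.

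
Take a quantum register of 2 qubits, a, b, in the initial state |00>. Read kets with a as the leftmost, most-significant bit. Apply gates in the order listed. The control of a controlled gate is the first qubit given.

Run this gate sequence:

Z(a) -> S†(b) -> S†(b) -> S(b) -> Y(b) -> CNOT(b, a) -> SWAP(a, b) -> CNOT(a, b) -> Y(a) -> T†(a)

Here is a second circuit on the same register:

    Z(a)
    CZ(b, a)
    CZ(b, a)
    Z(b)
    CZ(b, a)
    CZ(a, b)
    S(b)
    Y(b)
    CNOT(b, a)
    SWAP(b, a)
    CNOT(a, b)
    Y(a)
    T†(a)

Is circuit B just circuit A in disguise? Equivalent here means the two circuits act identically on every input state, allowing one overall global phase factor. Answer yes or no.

Yes — the two circuits implement the same unitary up to a global phase.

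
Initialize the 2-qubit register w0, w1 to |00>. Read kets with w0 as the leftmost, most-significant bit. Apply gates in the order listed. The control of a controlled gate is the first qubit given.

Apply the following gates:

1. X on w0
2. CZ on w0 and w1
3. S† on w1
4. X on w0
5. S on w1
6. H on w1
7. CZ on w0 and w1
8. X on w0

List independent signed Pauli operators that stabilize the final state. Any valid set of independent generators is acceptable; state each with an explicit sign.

The stabilizer group can be generated by +IX, -ZI, among other valid generating sets.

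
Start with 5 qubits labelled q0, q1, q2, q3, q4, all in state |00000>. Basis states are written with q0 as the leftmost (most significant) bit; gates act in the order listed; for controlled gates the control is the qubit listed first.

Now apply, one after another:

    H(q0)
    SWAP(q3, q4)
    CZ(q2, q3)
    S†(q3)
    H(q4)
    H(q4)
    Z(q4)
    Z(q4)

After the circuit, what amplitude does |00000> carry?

The amplitude on |00000> is sqrt(2)/2.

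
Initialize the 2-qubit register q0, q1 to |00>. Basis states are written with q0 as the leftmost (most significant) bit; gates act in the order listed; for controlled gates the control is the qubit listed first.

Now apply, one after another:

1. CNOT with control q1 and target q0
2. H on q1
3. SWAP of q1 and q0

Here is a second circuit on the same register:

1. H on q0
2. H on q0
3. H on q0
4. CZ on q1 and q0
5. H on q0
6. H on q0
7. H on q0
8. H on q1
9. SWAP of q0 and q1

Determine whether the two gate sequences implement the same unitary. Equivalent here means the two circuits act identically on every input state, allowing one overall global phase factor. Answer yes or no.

Yes — the two circuits implement the same unitary up to a global phase.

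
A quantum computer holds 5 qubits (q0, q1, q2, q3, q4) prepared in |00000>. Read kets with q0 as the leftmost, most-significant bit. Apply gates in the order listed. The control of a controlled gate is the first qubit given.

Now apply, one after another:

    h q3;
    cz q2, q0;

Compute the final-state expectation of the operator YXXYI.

In the final state, YXXYI has expectation 0.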